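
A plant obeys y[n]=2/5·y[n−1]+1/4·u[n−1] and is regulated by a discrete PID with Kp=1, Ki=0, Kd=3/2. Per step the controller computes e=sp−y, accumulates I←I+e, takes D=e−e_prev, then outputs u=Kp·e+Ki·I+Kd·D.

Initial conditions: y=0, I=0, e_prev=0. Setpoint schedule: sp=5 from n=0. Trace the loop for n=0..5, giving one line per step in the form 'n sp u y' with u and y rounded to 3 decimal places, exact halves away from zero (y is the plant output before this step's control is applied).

0 5 12.500 0.000
1 5 -2.813 3.125
2 5 8.320 0.547
3 5 0.073 2.299
4 5 6.104 0.938
5 5 1.654 1.901

(exact arithmetic carried between steps; '≈' marks a value shown rounded to 6 d.p. or computed from one; I and e_prev carry over from the previous line; the table rounds u and y to 3 d.p., halves away from zero)
n=0: y=0, sp=5, e=sp−y=5; I=5, D=e−e_prev=5; u=1·5+0·5+3/2·5=12.5; next y=2/5·0+1/4·12.5=3.125
n=1: y=3.125, sp=5, e=sp−y=1.875; I=6.875, D=e−e_prev=-3.125; u=1·1.875+0·6.875+3/2·(-3.125)=-2.8125; next y=2/5·3.125+1/4·(-2.8125)=0.546875
n=2: y=0.546875, sp=5, e=sp−y=4.453125; I=11.328125, D=e−e_prev=2.578125; u=1·4.453125+0·11.328125+3/2·2.578125≈8.320313; next y=2/5·0.546875+1/4·8.320313≈2.298828
n=3: y≈2.298828, sp=5, e=sp−y≈2.701172; I≈14.029297, D=e−e_prev≈-1.751953; u=1·2.701172+0·14.029297+3/2·(-1.751953)≈0.073242; next y=2/5·2.298828+1/4·0.073242≈0.937842
n=4: y≈0.937842, sp=5, e=sp−y≈4.062158; I≈18.091455, D=e−e_prev≈1.360986; u=1·4.062158+0·18.091455+3/2·1.360986≈6.103638; next y=2/5·0.937842+1/4·6.103638≈1.901046
n=5: y≈1.901046, sp=5, e=sp−y≈3.098954; I≈21.190409, D=e−e_prev≈-0.963204; u=1·3.098954+0·21.190409+3/2·(-0.963204)≈1.654147; next y=2/5·1.901046+1/4·1.654147≈1.173955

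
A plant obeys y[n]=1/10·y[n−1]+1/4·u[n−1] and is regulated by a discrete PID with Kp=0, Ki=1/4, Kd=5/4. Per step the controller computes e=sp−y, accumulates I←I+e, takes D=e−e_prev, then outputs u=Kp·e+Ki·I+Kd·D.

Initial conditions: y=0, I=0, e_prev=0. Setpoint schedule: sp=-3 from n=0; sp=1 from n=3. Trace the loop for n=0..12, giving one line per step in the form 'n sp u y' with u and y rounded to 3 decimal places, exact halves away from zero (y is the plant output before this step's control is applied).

(exact arithmetic carried between steps; '≈' marks a value shown rounded to 6 d.p. or computed from one; I and e_prev carry over from the previous line; the table rounds u and y to 3 d.p., halves away from zero)
n=0: y=0, sp=-3, e=sp−y=-3; I=-3, D=e−e_prev=-3; u=0·(-3)+1/4·(-3)+5/4·(-3)=-4.5; next y=1/10·0+1/4·(-4.5)=-1.125
n=1: y=-1.125, sp=-3, e=sp−y=-1.875; I=-4.875, D=e−e_prev=1.125; u=0·(-1.875)+1/4·(-4.875)+5/4·1.125=0.1875; next y=1/10·(-1.125)+1/4·0.1875=-0.065625
n=2: y=-0.065625, sp=-3, e=sp−y=-2.934375; I=-7.809375, D=e−e_prev=-1.059375; u=0·(-2.934375)+1/4·(-7.809375)+5/4·(-1.059375)≈-3.276563; next y=1/10·(-0.065625)+1/4·(-3.276563)≈-0.825703
n=3: y≈-0.825703, sp=1, e=sp−y≈1.825703; I≈-5.983672, D=e−e_prev≈4.760078; u=0·1.825703+1/4·(-5.983672)+5/4·4.760078≈4.454180; next y=1/10·(-0.825703)+1/4·4.454180≈1.030975
n=4: y≈1.030975, sp=1, e=sp−y≈-0.030975; I≈-6.014646, D=e−e_prev≈-1.856678; u=0·(-0.030975)+1/4·(-6.014646)+5/4·(-1.856678)≈-3.824509; next y=1/10·1.030975+1/4·(-3.824509)≈-0.853030
n=5: y≈-0.853030, sp=1, e=sp−y≈1.853030; I≈-4.161617, D=e−e_prev≈1.884004; u=0·1.853030+1/4·(-4.161617)+5/4·1.884004≈1.314601; next y=1/10·(-0.853030)+1/4·1.314601≈0.243347
n=6: y≈0.243347, sp=1, e=sp−y≈0.756653; I≈-3.404964, D=e−e_prev≈-1.096377; u=0·0.756653+1/4·(-3.404964)+5/4·(-1.096377)≈-2.221712; next y=1/10·0.243347+1/4·(-2.221712)≈-0.531093
n=7: y≈-0.531093, sp=1, e=sp−y≈1.531093; I≈-1.873871, D=e−e_prev≈0.774441; u=0·1.531093+1/4·(-1.873871)+5/4·0.774441≈0.499583; next y=1/10·(-0.531093)+1/4·0.499583≈0.071786
n=8: y≈0.071786, sp=1, e=sp−y≈0.928214; I≈-0.945657, D=e−e_prev≈-0.602880; u=0·0.928214+1/4·(-0.945657)+5/4·(-0.602880)≈-0.990014; next y=1/10·0.071786+1/4·(-0.990014)≈-0.240325
n=9: y≈-0.240325, sp=1, e=sp−y≈1.240325; I≈0.294668, D=e−e_prev≈0.312111; u=0·1.240325+1/4·0.294668+5/4·0.312111≈0.463806; next y=1/10·(-0.240325)+1/4·0.463806≈0.091919
n=10: y≈0.091919, sp=1, e=sp−y≈0.908081; I≈1.202749, D=e−e_prev≈-0.332244; u=0·0.908081+1/4·1.202749+5/4·(-0.332244)≈-0.114618; next y=1/10·0.091919+1/4·(-0.114618)≈-0.019463
n=11: y≈-0.019463, sp=1, e=sp−y≈1.019463; I≈2.222211, D=e−e_prev≈0.111382; u=0·1.019463+1/4·2.222211+5/4·0.111382≈0.694780; next y=1/10·(-0.019463)+1/4·0.694780≈0.171749
n=12: y≈0.171749, sp=1, e=sp−y≈0.828251; I≈3.050462, D=e−e_prev≈-0.191211; u=0·0.828251+1/4·3.050462+5/4·(-0.191211)≈0.523602; next y=1/10·0.171749+1/4·0.523602≈0.148075

0 -3 -4.500 0.000
1 -3 0.188 -1.125
2 -3 -3.277 -0.066
3 1 4.454 -0.826
4 1 -3.825 1.031
5 1 1.315 -0.853
6 1 -2.222 0.243
7 1 0.500 -0.531
8 1 -0.990 0.072
9 1 0.464 -0.240
10 1 -0.115 0.092
11 1 0.695 -0.019
12 1 0.524 0.172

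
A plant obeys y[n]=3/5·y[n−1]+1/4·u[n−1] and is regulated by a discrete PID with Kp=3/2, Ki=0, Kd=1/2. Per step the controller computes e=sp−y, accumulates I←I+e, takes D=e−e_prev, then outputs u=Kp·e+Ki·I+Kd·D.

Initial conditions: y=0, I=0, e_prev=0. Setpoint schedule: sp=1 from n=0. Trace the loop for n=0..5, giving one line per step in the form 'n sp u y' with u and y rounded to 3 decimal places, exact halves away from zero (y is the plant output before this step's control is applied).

0 1 2.000 0.000
1 1 0.500 0.500
2 1 0.900 0.425
3 1 0.753 0.480
4 1 0.788 0.476
5 1 0.773 0.483

(exact arithmetic carried between steps; '≈' marks a value shown rounded to 6 d.p. or computed from one; I and e_prev carry over from the previous line; the table rounds u and y to 3 d.p., halves away from zero)
n=0: y=0, sp=1, e=sp−y=1; I=1, D=e−e_prev=1; u=3/2·1+0·1+1/2·1=2; next y=3/5·0+1/4·2=0.5
n=1: y=0.5, sp=1, e=sp−y=0.5; I=1.5, D=e−e_prev=-0.5; u=3/2·0.5+0·1.5+1/2·(-0.5)=0.5; next y=3/5·0.5+1/4·0.5=0.425
n=2: y=0.425, sp=1, e=sp−y=0.575; I=2.075, D=e−e_prev=0.075; u=3/2·0.575+0·2.075+1/2·0.075=0.9; next y=3/5·0.425+1/4·0.9=0.48
n=3: y=0.48, sp=1, e=sp−y=0.52; I=2.595, D=e−e_prev=-0.055; u=3/2·0.52+0·2.595+1/2·(-0.055)=0.7525; next y=3/5·0.48+1/4·0.7525=0.476125
n=4: y=0.476125, sp=1, e=sp−y=0.523875; I=3.118875, D=e−e_prev=0.003875; u=3/2·0.523875+0·3.118875+1/2·0.003875=0.78775; next y=3/5·0.476125+1/4·0.78775≈0.482613
n=5: y≈0.482613, sp=1, e=sp−y≈0.517388; I≈3.636263, D=e−e_prev≈-0.006488; u=3/2·0.517388+0·3.636263+1/2·(-0.006488)≈0.772838; next y=3/5·0.482613+1/4·0.772838≈0.482777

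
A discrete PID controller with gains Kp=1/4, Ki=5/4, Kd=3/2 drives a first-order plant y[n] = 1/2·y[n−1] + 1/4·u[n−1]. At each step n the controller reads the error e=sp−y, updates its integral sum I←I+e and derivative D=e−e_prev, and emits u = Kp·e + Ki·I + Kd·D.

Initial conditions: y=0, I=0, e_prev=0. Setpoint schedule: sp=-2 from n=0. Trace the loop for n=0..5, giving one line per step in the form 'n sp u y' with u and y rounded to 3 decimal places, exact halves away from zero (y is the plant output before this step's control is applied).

0 -2 -6.000 0.000
1 -2 -1.000 -1.500
2 -2 -5.375 -1.000
3 -2 -3.344 -1.844
4 -2 -5.063 -1.758
5 -2 -4.076 -2.145

(exact arithmetic carried between steps; '≈' marks a value shown rounded to 6 d.p. or computed from one; I and e_prev carry over from the previous line; the table rounds u and y to 3 d.p., halves away from zero)
n=0: y=0, sp=-2, e=sp−y=-2; I=-2, D=e−e_prev=-2; u=1/4·(-2)+5/4·(-2)+3/2·(-2)=-6; next y=1/2·0+1/4·(-6)=-1.5
n=1: y=-1.5, sp=-2, e=sp−y=-0.5; I=-2.5, D=e−e_prev=1.5; u=1/4·(-0.5)+5/4·(-2.5)+3/2·1.5=-1; next y=1/2·(-1.5)+1/4·(-1)=-1
n=2: y=-1, sp=-2, e=sp−y=-1; I=-3.5, D=e−e_prev=-0.5; u=1/4·(-1)+5/4·(-3.5)+3/2·(-0.5)=-5.375; next y=1/2·(-1)+1/4·(-5.375)=-1.84375
n=3: y=-1.84375, sp=-2, e=sp−y=-0.15625; I=-3.65625, D=e−e_prev=0.84375; u=1/4·(-0.15625)+5/4·(-3.65625)+3/2·0.84375=-3.34375; next y=1/2·(-1.84375)+1/4·(-3.34375)≈-1.757813
n=4: y≈-1.757813, sp=-2, e=sp−y≈-0.242188; I≈-3.898438, D=e−e_prev≈-0.085938; u=1/4·(-0.242188)+5/4·(-3.898438)+3/2·(-0.085938)≈-5.0625; next y=1/2·(-1.757813)+1/4·(-5.0625)≈-2.144531
n=5: y≈-2.144531, sp=-2, e=sp−y≈0.144531; I≈-3.753906, D=e−e_prev≈0.386719; u=1/4·0.144531+5/4·(-3.753906)+3/2·0.386719≈-4.076172; next y=1/2·(-2.144531)+1/4·(-4.076172)≈-2.091309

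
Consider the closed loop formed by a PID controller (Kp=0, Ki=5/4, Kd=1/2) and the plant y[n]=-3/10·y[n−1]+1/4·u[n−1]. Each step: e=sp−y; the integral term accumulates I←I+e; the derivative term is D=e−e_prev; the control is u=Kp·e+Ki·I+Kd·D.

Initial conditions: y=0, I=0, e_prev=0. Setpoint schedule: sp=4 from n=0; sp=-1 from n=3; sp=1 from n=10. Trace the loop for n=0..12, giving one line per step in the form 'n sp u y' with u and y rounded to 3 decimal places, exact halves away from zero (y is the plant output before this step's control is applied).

(exact arithmetic carried between steps; '≈' marks a value shown rounded to 6 d.p. or computed from one; I and e_prev carry over from the previous line; the table rounds u and y to 3 d.p., halves away from zero)
n=0: y=0, sp=4, e=sp−y=4; I=4, D=e−e_prev=4; u=0·4+5/4·4+1/2·4=7; next y=-3/10·0+1/4·7=1.75
n=1: y=1.75, sp=4, e=sp−y=2.25; I=6.25, D=e−e_prev=-1.75; u=0·2.25+5/4·6.25+1/2·(-1.75)=6.9375; next y=-3/10·1.75+1/4·6.9375=1.209375
n=2: y=1.209375, sp=4, e=sp−y=2.790625; I=9.040625, D=e−e_prev=0.540625; u=0·2.790625+5/4·9.040625+1/2·0.540625≈11.571094; next y=-3/10·1.209375+1/4·11.571094≈2.529961
n=3: y≈2.529961, sp=-1, e=sp−y≈-3.529961; I≈5.510664, D=e−e_prev≈-6.320586; u=0·(-3.529961)+5/4·5.510664+1/2·(-6.320586)≈3.728037; next y=-3/10·2.529961+1/4·3.728037≈0.173021
n=4: y≈0.173021, sp=-1, e=sp−y≈-1.173021; I≈4.337643, D=e−e_prev≈2.356940; u=0·(-1.173021)+5/4·4.337643+1/2·2.356940≈6.600524; next y=-3/10·0.173021+1/4·6.600524≈1.598225
n=5: y≈1.598225, sp=-1, e=sp−y≈-2.598225; I≈1.739418, D=e−e_prev≈-1.425204; u=0·(-2.598225)+5/4·1.739418+1/2·(-1.425204)≈1.461671; next y=-3/10·1.598225+1/4·1.461671≈-0.114050
n=6: y≈-0.114050, sp=-1, e=sp−y≈-0.885950; I≈0.853468, D=e−e_prev≈1.712274; u=0·(-0.885950)+5/4·0.853468+1/2·1.712274≈1.922972; next y=-3/10·(-0.114050)+1/4·1.922972≈0.514958
n=7: y≈0.514958, sp=-1, e=sp−y≈-1.514958; I≈-0.661490, D=e−e_prev≈-0.629008; u=0·(-1.514958)+5/4·(-0.661490)+1/2·(-0.629008)≈-1.141366; next y=-3/10·0.514958+1/4·(-1.141366)≈-0.439829
n=8: y≈-0.439829, sp=-1, e=sp−y≈-0.560171; I≈-1.221661, D=e−e_prev≈0.954787; u=0·(-0.560171)+5/4·(-1.221661)+1/2·0.954787≈-1.049683; next y=-3/10·(-0.439829)+1/4·(-1.049683)≈-0.130472
n=9: y≈-0.130472, sp=-1, e=sp−y≈-0.869528; I≈-2.091189, D=e−e_prev≈-0.309357; u=0·(-0.869528)+5/4·(-2.091189)+1/2·(-0.309357)≈-2.768665; next y=-3/10·(-0.130472)+1/4·(-2.768665)≈-0.653025
n=10: y≈-0.653025, sp=1, e=sp−y≈1.653025; I≈-0.438164, D=e−e_prev≈2.522553; u=0·1.653025+5/4·(-0.438164)+1/2·2.522553≈0.713571; next y=-3/10·(-0.653025)+1/4·0.713571≈0.374300
n=11: y≈0.374300, sp=1, e=sp−y≈0.625700; I≈0.187536, D=e−e_prev≈-1.027325; u=0·0.625700+5/4·0.187536+1/2·(-1.027325)≈-0.279243; next y=-3/10·0.374300+1/4·(-0.279243)≈-0.182101
n=12: y≈-0.182101, sp=1, e=sp−y≈1.182101; I≈1.369636, D=e−e_prev≈0.556401; u=0·1.182101+5/4·1.369636+1/2·0.556401≈1.990246; next y=-3/10·(-0.182101)+1/4·1.990246≈0.552192

0 4 7.000 0.000
1 4 6.938 1.750
2 4 11.571 1.209
3 -1 3.728 2.530
4 -1 6.601 0.173
5 -1 1.462 1.598
6 -1 1.923 -0.114
7 -1 -1.141 0.515
8 -1 -1.050 -0.440
9 -1 -2.769 -0.130
10 1 0.714 -0.653
11 1 -0.279 0.374
12 1 1.990 -0.182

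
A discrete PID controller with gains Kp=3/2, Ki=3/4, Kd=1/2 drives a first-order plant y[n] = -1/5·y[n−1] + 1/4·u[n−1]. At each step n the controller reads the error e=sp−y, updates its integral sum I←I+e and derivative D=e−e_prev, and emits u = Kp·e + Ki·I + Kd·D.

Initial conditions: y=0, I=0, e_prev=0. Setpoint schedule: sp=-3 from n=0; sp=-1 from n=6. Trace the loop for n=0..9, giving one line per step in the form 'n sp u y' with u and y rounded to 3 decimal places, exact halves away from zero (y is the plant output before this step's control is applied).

0 -3 -8.250 0.000
1 -3 -3.328 -2.063
2 -3 -9.581 -0.420
3 -3 -5.492 -2.311
4 -3 -10.806 -0.911
5 -3 -7.249 -2.519
6 -1 -6.244 -1.308
7 -1 -6.432 -1.299
8 -1 -6.069 -1.348
9 -1 -6.109 -1.248

(exact arithmetic carried between steps; '≈' marks a value shown rounded to 6 d.p. or computed from one; I and e_prev carry over from the previous line; the table rounds u and y to 3 d.p., halves away from zero)
n=0: y=0, sp=-3, e=sp−y=-3; I=-3, D=e−e_prev=-3; u=3/2·(-3)+3/4·(-3)+1/2·(-3)=-8.25; next y=-1/5·0+1/4·(-8.25)=-2.0625
n=1: y=-2.0625, sp=-3, e=sp−y=-0.9375; I=-3.9375, D=e−e_prev=2.0625; u=3/2·(-0.9375)+3/4·(-3.9375)+1/2·2.0625=-3.328125; next y=-1/5·(-2.0625)+1/4·(-3.328125)≈-0.419531
n=2: y≈-0.419531, sp=-3, e=sp−y≈-2.580469; I≈-6.517969, D=e−e_prev≈-1.642969; u=3/2·(-2.580469)+3/4·(-6.517969)+1/2·(-1.642969)≈-9.580664; next y=-1/5·(-0.419531)+1/4·(-9.580664)≈-2.311260
n=3: y≈-2.311260, sp=-3, e=sp−y≈-0.688740; I≈-7.206709, D=e−e_prev≈1.891729; u=3/2·(-0.688740)+3/4·(-7.206709)+1/2·1.891729≈-5.492278; next y=-1/5·(-2.311260)+1/4·(-5.492278)≈-0.910818
n=4: y≈-0.910818, sp=-3, e=sp−y≈-2.089182; I≈-9.295891, D=e−e_prev≈-1.400442; u=3/2·(-2.089182)+3/4·(-9.295891)+1/2·(-1.400442)≈-10.805913; next y=-1/5·(-0.910818)+1/4·(-10.805913)≈-2.519315
n=5: y≈-2.519315, sp=-3, e=sp−y≈-0.480685; I≈-9.776577, D=e−e_prev≈1.608497; u=3/2·(-0.480685)+3/4·(-9.776577)+1/2·1.608497≈-7.249211; next y=-1/5·(-2.519315)+1/4·(-7.249211)≈-1.308440
n=6: y≈-1.308440, sp=-1, e=sp−y≈0.308440; I≈-9.468137, D=e−e_prev≈0.789125; u=3/2·0.308440+3/4·(-9.468137)+1/2·0.789125≈-6.243880; next y=-1/5·(-1.308440)+1/4·(-6.243880)≈-1.299282
n=7: y≈-1.299282, sp=-1, e=sp−y≈0.299282; I≈-9.168855, D=e−e_prev≈-0.009158; u=3/2·0.299282+3/4·(-9.168855)+1/2·(-0.009158)≈-6.432297; next y=-1/5·(-1.299282)+1/4·(-6.432297)≈-1.348218
n=8: y≈-1.348218, sp=-1, e=sp−y≈0.348218; I≈-8.820637, D=e−e_prev≈0.048936; u=3/2·0.348218+3/4·(-8.820637)+1/2·0.048936≈-6.068683; next y=-1/5·(-1.348218)+1/4·(-6.068683)≈-1.247527
n=9: y≈-1.247527, sp=-1, e=sp−y≈0.247527; I≈-8.573110, D=e−e_prev≈-0.100691; u=3/2·0.247527+3/4·(-8.573110)+1/2·(-0.100691)≈-6.108887; next y=-1/5·(-1.247527)+1/4·(-6.108887)≈-1.277716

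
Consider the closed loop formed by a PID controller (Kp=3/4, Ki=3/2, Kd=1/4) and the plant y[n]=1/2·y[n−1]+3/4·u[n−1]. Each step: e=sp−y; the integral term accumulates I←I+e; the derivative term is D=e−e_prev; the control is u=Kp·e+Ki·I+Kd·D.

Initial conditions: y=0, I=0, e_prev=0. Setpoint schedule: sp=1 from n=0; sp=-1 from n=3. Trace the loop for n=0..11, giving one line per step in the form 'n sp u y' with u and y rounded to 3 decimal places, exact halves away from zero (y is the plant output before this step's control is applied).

(exact arithmetic carried between steps; '≈' marks a value shown rounded to 6 d.p. or computed from one; I and e_prev carry over from the previous line; the table rounds u and y to 3 d.p., halves away from zero)
n=0: y=0, sp=1, e=sp−y=1; I=1, D=e−e_prev=1; u=3/4·1+3/2·1+1/4·1=2.5; next y=1/2·0+3/4·2.5=1.875
n=1: y=1.875, sp=1, e=sp−y=-0.875; I=0.125, D=e−e_prev=-1.875; u=3/4·(-0.875)+3/2·0.125+1/4·(-1.875)=-0.9375; next y=1/2·1.875+3/4·(-0.9375)=0.234375
n=2: y=0.234375, sp=1, e=sp−y=0.765625; I=0.890625, D=e−e_prev=1.640625; u=3/4·0.765625+3/2·0.890625+1/4·1.640625≈2.320313; next y=1/2·0.234375+3/4·2.320313≈1.857422
n=3: y≈1.857422, sp=-1, e=sp−y≈-2.857422; I≈-1.966797, D=e−e_prev≈-3.623047; u=3/4·(-2.857422)+3/2·(-1.966797)+1/4·(-3.623047)≈-5.999023; next y=1/2·1.857422+3/4·(-5.999023)≈-3.570557
n=4: y≈-3.570557, sp=-1, e=sp−y≈2.570557; I≈0.603760, D=e−e_prev≈5.427979; u=3/4·2.570557+3/2·0.603760+1/4·5.427979≈4.190552; next y=1/2·(-3.570557)+3/4·4.190552≈1.357635
n=5: y≈1.357635, sp=-1, e=sp−y≈-2.357635; I≈-1.753876, D=e−e_prev≈-4.928192; u=3/4·(-2.357635)+3/2·(-1.753876)+1/4·(-4.928192)≈-5.631088; next y=1/2·1.357635+3/4·(-5.631088)≈-3.544498
n=6: y≈-3.544498, sp=-1, e=sp−y≈2.544498; I≈0.790623, D=e−e_prev≈4.902134; u=3/4·2.544498+3/2·0.790623+1/4·4.902134≈4.319841; next y=1/2·(-3.544498)+3/4·4.319841≈1.467632
n=7: y≈1.467632, sp=-1, e=sp−y≈-2.467632; I≈-1.677009, D=e−e_prev≈-5.012130; u=3/4·(-2.467632)+3/2·(-1.677009)+1/4·(-5.012130)≈-5.619270; next y=1/2·1.467632+3/4·(-5.619270)≈-3.480637
n=8: y≈-3.480637, sp=-1, e=sp−y≈2.480637; I≈0.803628, D=e−e_prev≈4.948268; u=3/4·2.480637+3/2·0.803628+1/4·4.948268≈4.302986; next y=1/2·(-3.480637)+3/4·4.302986≈1.486921
n=9: y≈1.486921, sp=-1, e=sp−y≈-2.486921; I≈-1.683294, D=e−e_prev≈-4.967558; u=3/4·(-2.486921)+3/2·(-1.683294)+1/4·(-4.967558)≈-5.632021; next y=1/2·1.486921+3/4·(-5.632021)≈-3.480555
n=10: y≈-3.480555, sp=-1, e=sp−y≈2.480555; I≈0.797261, D=e−e_prev≈4.967476; u=3/4·2.480555+3/2·0.797261+1/4·4.967476≈4.298177; next y=1/2·(-3.480555)+3/4·4.298177≈1.483355
n=11: y≈1.483355, sp=-1, e=sp−y≈-2.483355; I≈-1.686094, D=e−e_prev≈-4.963910; u=3/4·(-2.483355)+3/2·(-1.686094)+1/4·(-4.963910)≈-5.632635; next y=1/2·1.483355+3/4·(-5.632635)≈-3.482799

0 1 2.500 0.000
1 1 -0.938 1.875
2 1 2.320 0.234
3 -1 -5.999 1.857
4 -1 4.191 -3.571
5 -1 -5.631 1.358
6 -1 4.320 -3.544
7 -1 -5.619 1.468
8 -1 4.303 -3.481
9 -1 -5.632 1.487
10 -1 4.298 -3.481
11 -1 -5.633 1.483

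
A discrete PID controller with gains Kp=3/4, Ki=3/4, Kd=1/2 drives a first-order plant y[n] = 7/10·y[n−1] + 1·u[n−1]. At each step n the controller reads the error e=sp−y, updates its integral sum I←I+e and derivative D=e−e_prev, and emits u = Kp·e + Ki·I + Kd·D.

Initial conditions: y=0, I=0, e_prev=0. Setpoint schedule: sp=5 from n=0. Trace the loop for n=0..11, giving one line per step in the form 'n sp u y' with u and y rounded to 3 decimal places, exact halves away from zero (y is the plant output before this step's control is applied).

(exact arithmetic carried between steps; '≈' marks a value shown rounded to 6 d.p. or computed from one; I and e_prev carry over from the previous line; the table rounds u and y to 3 d.p., halves away from zero)
n=0: y=0, sp=5, e=sp−y=5; I=5, D=e−e_prev=5; u=3/4·5+3/4·5+1/2·5=10; next y=7/10·0+1·10=10
n=1: y=10, sp=5, e=sp−y=-5; I=0, D=e−e_prev=-10; u=3/4·(-5)+3/4·0+1/2·(-10)=-8.75; next y=7/10·10+1·(-8.75)=-1.75
n=2: y=-1.75, sp=5, e=sp−y=6.75; I=6.75, D=e−e_prev=11.75; u=3/4·6.75+3/4·6.75+1/2·11.75=16; next y=7/10·(-1.75)+1·16=14.775
n=3: y=14.775, sp=5, e=sp−y=-9.775; I=-3.025, D=e−e_prev=-16.525; u=3/4·(-9.775)+3/4·(-3.025)+1/2·(-16.525)=-17.8625; next y=7/10·14.775+1·(-17.8625)=-7.52
n=4: y=-7.52, sp=5, e=sp−y=12.52; I=9.495, D=e−e_prev=22.295; u=3/4·12.52+3/4·9.495+1/2·22.295=27.65875; next y=7/10·(-7.52)+1·27.65875=22.39475
n=5: y=22.39475, sp=5, e=sp−y=-17.39475; I=-7.89975, D=e−e_prev=-29.91475; u=3/4·(-17.39475)+3/4·(-7.89975)+1/2·(-29.91475)=-33.92825; next y=7/10·22.39475+1·(-33.92825)=-18.251925
n=6: y=-18.251925, sp=5, e=sp−y=23.251925; I=15.352175, D=e−e_prev=40.646675; u=3/4·23.251925+3/4·15.352175+1/2·40.646675≈49.276413; next y=7/10·(-18.251925)+1·49.276413≈36.500065
n=7: y=36.500065, sp=5, e=sp−y=-31.500065; I=-16.14789, D=e−e_prev=-54.75199; u=3/4·(-31.500065)+3/4·(-16.14789)+1/2·(-54.75199)≈-63.111961; next y=7/10·36.500065+1·(-63.111961)≈-37.561916
n=8: y≈-37.561916, sp=5, e=sp−y≈42.561916; I≈26.414026, D=e−e_prev≈74.061981; u=3/4·42.561916+3/4·26.414026+1/2·74.061981≈88.762947; next y=7/10·(-37.561916)+1·88.762947≈62.469605
n=9: y≈62.469605, sp=5, e=sp−y≈-57.469605; I≈-31.055580, D=e−e_prev≈-100.031521; u=3/4·(-57.469605)+3/4·(-31.055580)+1/2·(-100.031521)≈-116.409650; next y=7/10·62.469605+1·(-116.409650)≈-72.680926
n=10: y≈-72.680926, sp=5, e=sp−y≈77.680926; I≈46.625346, D=e−e_prev≈135.150531; u=3/4·77.680926+3/4·46.625346+1/2·135.150531≈160.804969; next y=7/10·(-72.680926)+1·160.804969≈109.928321
n=11: y≈109.928321, sp=5, e=sp−y≈-104.928321; I≈-58.302975, D=e−e_prev≈-182.609247; u=3/4·(-104.928321)+3/4·(-58.302975)+1/2·(-182.609247)≈-213.728096; next y=7/10·109.928321+1·(-213.728096)≈-136.778271

0 5 10.000 0.000
1 5 -8.750 10.000
2 5 16.000 -1.750
3 5 -17.863 14.775
4 5 27.659 -7.520
5 5 -33.928 22.395
6 5 49.276 -18.252
7 5 -63.112 36.500
8 5 88.763 -37.562
9 5 -116.410 62.470
10 5 160.805 -72.681
11 5 -213.728 109.928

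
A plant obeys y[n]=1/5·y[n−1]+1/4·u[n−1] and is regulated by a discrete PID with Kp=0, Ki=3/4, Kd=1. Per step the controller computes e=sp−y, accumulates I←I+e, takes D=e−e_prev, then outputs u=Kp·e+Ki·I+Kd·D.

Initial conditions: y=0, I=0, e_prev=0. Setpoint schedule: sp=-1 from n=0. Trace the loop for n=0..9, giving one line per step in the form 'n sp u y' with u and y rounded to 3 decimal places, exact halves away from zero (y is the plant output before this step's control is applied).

(exact arithmetic carried between steps; '≈' marks a value shown rounded to 6 d.p. or computed from one; I and e_prev carry over from the previous line; the table rounds u and y to 3 d.p., halves away from zero)
n=0: y=0, sp=-1, e=sp−y=-1; I=-1, D=e−e_prev=-1; u=0·(-1)+3/4·(-1)+1·(-1)=-1.75; next y=1/5·0+1/4·(-1.75)=-0.4375
n=1: y=-0.4375, sp=-1, e=sp−y=-0.5625; I=-1.5625, D=e−e_prev=0.4375; u=0·(-0.5625)+3/4·(-1.5625)+1·0.4375=-0.734375; next y=1/5·(-0.4375)+1/4·(-0.734375)≈-0.271094
n=2: y≈-0.271094, sp=-1, e=sp−y≈-0.728906; I≈-2.291406, D=e−e_prev≈-0.166406; u=0·(-0.728906)+3/4·(-2.291406)+1·(-0.166406)≈-1.884961; next y=1/5·(-0.271094)+1/4·(-1.884961)≈-0.525459
n=3: y≈-0.525459, sp=-1, e=sp−y≈-0.474541; I≈-2.765947, D=e−e_prev≈0.254365; u=0·(-0.474541)+3/4·(-2.765947)+1·0.254365≈-1.820095; next y=1/5·(-0.525459)+1/4·(-1.820095)≈-0.560116
n=4: y≈-0.560116, sp=-1, e=sp−y≈-0.439884; I≈-3.205832, D=e−e_prev≈0.034657; u=0·(-0.439884)+3/4·(-3.205832)+1·0.034657≈-2.369717; next y=1/5·(-0.560116)+1/4·(-2.369717)≈-0.704452
n=5: y≈-0.704452, sp=-1, e=sp−y≈-0.295548; I≈-3.501379, D=e−e_prev≈0.144337; u=0·(-0.295548)+3/4·(-3.501379)+1·0.144337≈-2.481698; next y=1/5·(-0.704452)+1/4·(-2.481698)≈-0.761315
n=6: y≈-0.761315, sp=-1, e=sp−y≈-0.238685; I≈-3.740064, D=e−e_prev≈0.056862; u=0·(-0.238685)+3/4·(-3.740064)+1·0.056862≈-2.748186; next y=1/5·(-0.761315)+1/4·(-2.748186)≈-0.839309
n=7: y≈-0.839309, sp=-1, e=sp−y≈-0.160691; I≈-3.900755, D=e−e_prev≈0.077995; u=0·(-0.160691)+3/4·(-3.900755)+1·0.077995≈-2.847572; next y=1/5·(-0.839309)+1/4·(-2.847572)≈-0.879755
n=8: y≈-0.879755, sp=-1, e=sp−y≈-0.120245; I≈-4.021000, D=e−e_prev≈0.040445; u=0·(-0.120245)+3/4·(-4.021000)+1·0.040445≈-2.975305; next y=1/5·(-0.879755)+1/4·(-2.975305)≈-0.919777
n=9: y≈-0.919777, sp=-1, e=sp−y≈-0.080223; I≈-4.101223, D=e−e_prev≈0.040022; u=0·(-0.080223)+3/4·(-4.101223)+1·0.040022≈-3.035895; next y=1/5·(-0.919777)+1/4·(-3.035895)≈-0.942929

0 -1 -1.750 0.000
1 -1 -0.734 -0.438
2 -1 -1.885 -0.271
3 -1 -1.820 -0.525
4 -1 -2.370 -0.560
5 -1 -2.482 -0.704
6 -1 -2.748 -0.761
7 -1 -2.848 -0.839
8 -1 -2.975 -0.880
9 -1 -3.036 -0.920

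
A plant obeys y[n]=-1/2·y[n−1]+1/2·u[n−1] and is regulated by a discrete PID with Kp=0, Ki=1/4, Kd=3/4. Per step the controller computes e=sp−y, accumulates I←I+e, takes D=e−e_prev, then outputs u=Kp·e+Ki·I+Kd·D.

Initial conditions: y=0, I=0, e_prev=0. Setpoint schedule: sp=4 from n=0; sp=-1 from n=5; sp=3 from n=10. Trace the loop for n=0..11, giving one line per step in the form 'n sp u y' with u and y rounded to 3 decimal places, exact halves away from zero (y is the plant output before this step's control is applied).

(exact arithmetic carried between steps; '≈' marks a value shown rounded to 6 d.p. or computed from one; I and e_prev carry over from the previous line; the table rounds u and y to 3 d.p., halves away from zero)
n=0: y=0, sp=4, e=sp−y=4; I=4, D=e−e_prev=4; u=0·4+1/4·4+3/4·4=4; next y=-1/2·0+1/2·4=2
n=1: y=2, sp=4, e=sp−y=2; I=6, D=e−e_prev=-2; u=0·2+1/4·6+3/4·(-2)=0; next y=-1/2·2+1/2·0=-1
n=2: y=-1, sp=4, e=sp−y=5; I=11, D=e−e_prev=3; u=0·5+1/4·11+3/4·3=5; next y=-1/2·(-1)+1/2·5=3
n=3: y=3, sp=4, e=sp−y=1; I=12, D=e−e_prev=-4; u=0·1+1/4·12+3/4·(-4)=0; next y=-1/2·3+1/2·0=-1.5
n=4: y=-1.5, sp=4, e=sp−y=5.5; I=17.5, D=e−e_prev=4.5; u=0·5.5+1/4·17.5+3/4·4.5=7.75; next y=-1/2·(-1.5)+1/2·7.75=4.625
n=5: y=4.625, sp=-1, e=sp−y=-5.625; I=11.875, D=e−e_prev=-11.125; u=0·(-5.625)+1/4·11.875+3/4·(-11.125)=-5.375; next y=-1/2·4.625+1/2·(-5.375)=-5
n=6: y=-5, sp=-1, e=sp−y=4; I=15.875, D=e−e_prev=9.625; u=0·4+1/4·15.875+3/4·9.625=11.1875; next y=-1/2·(-5)+1/2·11.1875=8.09375
n=7: y=8.09375, sp=-1, e=sp−y=-9.09375; I=6.78125, D=e−e_prev=-13.09375; u=0·(-9.09375)+1/4·6.78125+3/4·(-13.09375)=-8.125; next y=-1/2·8.09375+1/2·(-8.125)=-8.109375
n=8: y=-8.109375, sp=-1, e=sp−y=7.109375; I=13.890625, D=e−e_prev=16.203125; u=0·7.109375+1/4·13.890625+3/4·16.203125=15.625; next y=-1/2·(-8.109375)+1/2·15.625≈11.867188
n=9: y≈11.867188, sp=-1, e=sp−y≈-12.867188; I≈1.023438, D=e−e_prev≈-19.976563; u=0·(-12.867188)+1/4·1.023438+3/4·(-19.976563)≈-14.726563; next y=-1/2·11.867188+1/2·(-14.726563)≈-13.296875
n=10: y=-13.296875, sp=3, e=sp−y=16.296875; I≈17.320313, D=e−e_prev≈29.164063; u=0·16.296875+1/4·17.320313+3/4·29.164063≈26.203125; next y=-1/2·(-13.296875)+1/2·26.203125≈19.75
n=11: y=19.75, sp=3, e=sp−y=-16.75; I≈0.570313, D=e−e_prev=-33.046875; u=0·(-16.75)+1/4·0.570313+3/4·(-33.046875)≈-24.642578; next y=-1/2·19.75+1/2·(-24.642578)≈-22.196289

0 4 4.000 0.000
1 4 0.000 2.000
2 4 5.000 -1.000
3 4 0.000 3.000
4 4 7.750 -1.500
5 -1 -5.375 4.625
6 -1 11.188 -5.000
7 -1 -8.125 8.094
8 -1 15.625 -8.109
9 -1 -14.727 11.867
10 3 26.203 -13.297
11 3 -24.643 19.750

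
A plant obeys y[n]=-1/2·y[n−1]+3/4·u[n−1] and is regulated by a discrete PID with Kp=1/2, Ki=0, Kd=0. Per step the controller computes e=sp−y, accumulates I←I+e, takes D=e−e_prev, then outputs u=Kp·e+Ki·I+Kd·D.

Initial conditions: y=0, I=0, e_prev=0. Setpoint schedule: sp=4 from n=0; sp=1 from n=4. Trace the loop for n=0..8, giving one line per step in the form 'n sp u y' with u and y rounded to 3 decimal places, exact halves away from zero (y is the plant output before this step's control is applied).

(exact arithmetic carried between steps; '≈' marks a value shown rounded to 6 d.p. or computed from one; I and e_prev carry over from the previous line; the table rounds u and y to 3 d.p., halves away from zero)
n=0: y=0, sp=4, e=sp−y=4; I=4, D=e−e_prev=4; u=1/2·4+0·4+0·4=2; next y=-1/2·0+3/4·2=1.5
n=1: y=1.5, sp=4, e=sp−y=2.5; I=6.5, D=e−e_prev=-1.5; u=1/2·2.5+0·6.5+0·(-1.5)=1.25; next y=-1/2·1.5+3/4·1.25=0.1875
n=2: y=0.1875, sp=4, e=sp−y=3.8125; I=10.3125, D=e−e_prev=1.3125; u=1/2·3.8125+0·10.3125+0·1.3125=1.90625; next y=-1/2·0.1875+3/4·1.90625≈1.335938
n=3: y≈1.335938, sp=4, e=sp−y≈2.664063; I≈12.976563, D=e−e_prev≈-1.148438; u=1/2·2.664063+0·12.976563+0·(-1.148438)≈1.332031; next y=-1/2·1.335938+3/4·1.332031≈0.331055
n=4: y≈0.331055, sp=1, e=sp−y≈0.668945; I≈13.645508, D=e−e_prev≈-1.995117; u=1/2·0.668945+0·13.645508+0·(-1.995117)≈0.334473; next y=-1/2·0.331055+3/4·0.334473≈0.085327
n=5: y≈0.085327, sp=1, e=sp−y≈0.914673; I≈14.560181, D=e−e_prev≈0.245728; u=1/2·0.914673+0·14.560181+0·0.245728≈0.457336; next y=-1/2·0.085327+3/4·0.457336≈0.300339
n=6: y≈0.300339, sp=1, e=sp−y≈0.699661; I≈15.259842, D=e−e_prev≈-0.215012; u=1/2·0.699661+0·15.259842+0·(-0.215012)≈0.349831; next y=-1/2·0.300339+3/4·0.349831≈0.112204
n=7: y≈0.112204, sp=1, e=sp−y≈0.887796; I≈16.147638, D=e−e_prev≈0.188135; u=1/2·0.887796+0·16.147638+0·0.188135≈0.443898; next y=-1/2·0.112204+3/4·0.443898≈0.276822
n=8: y≈0.276822, sp=1, e=sp−y≈0.723178; I≈16.870816, D=e−e_prev≈-0.164618; u=1/2·0.723178+0·16.870816+0·(-0.164618)≈0.361589; next y=-1/2·0.276822+3/4·0.361589≈0.132781

0 4 2.000 0.000
1 4 1.250 1.500
2 4 1.906 0.188
3 4 1.332 1.336
4 1 0.334 0.331
5 1 0.457 0.085
6 1 0.350 0.300
7 1 0.444 0.112
8 1 0.362 0.277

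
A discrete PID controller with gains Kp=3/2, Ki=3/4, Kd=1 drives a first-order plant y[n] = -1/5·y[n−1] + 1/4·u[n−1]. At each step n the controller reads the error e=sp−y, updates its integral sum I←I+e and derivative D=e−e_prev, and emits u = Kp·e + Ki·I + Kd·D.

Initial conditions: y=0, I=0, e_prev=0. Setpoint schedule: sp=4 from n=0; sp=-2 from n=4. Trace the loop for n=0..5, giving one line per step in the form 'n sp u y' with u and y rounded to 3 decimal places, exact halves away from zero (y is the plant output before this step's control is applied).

(exact arithmetic carried between steps; '≈' marks a value shown rounded to 6 d.p. or computed from one; I and e_prev carry over from the previous line; the table rounds u and y to 3 d.p., halves away from zero)
n=0: y=0, sp=4, e=sp−y=4; I=4, D=e−e_prev=4; u=3/2·4+3/4·4+1·4=13; next y=-1/5·0+1/4·13=3.25
n=1: y=3.25, sp=4, e=sp−y=0.75; I=4.75, D=e−e_prev=-3.25; u=3/2·0.75+3/4·4.75+1·(-3.25)=1.4375; next y=-1/5·3.25+1/4·1.4375=-0.290625
n=2: y=-0.290625, sp=4, e=sp−y=4.290625; I=9.040625, D=e−e_prev=3.540625; u=3/2·4.290625+3/4·9.040625+1·3.540625≈16.757031; next y=-1/5·(-0.290625)+1/4·16.757031≈4.247383
n=3: y≈4.247383, sp=4, e=sp−y≈-0.247383; I≈8.793242, D=e−e_prev≈-4.538008; u=3/2·(-0.247383)+3/4·8.793242+1·(-4.538008)≈1.685850; next y=-1/5·4.247383+1/4·1.685850≈-0.428014
n=4: y≈-0.428014, sp=-2, e=sp−y≈-1.571986; I≈7.221256, D=e−e_prev≈-1.324603; u=3/2·(-1.571986)+3/4·7.221256+1·(-1.324603)≈1.733360; next y=-1/5·(-0.428014)+1/4·1.733360≈0.518943
n=5: y≈0.518943, sp=-2, e=sp−y≈-2.518943; I≈4.702313, D=e−e_prev≈-0.946957; u=3/2·(-2.518943)+3/4·4.702313+1·(-0.946957)≈-1.198636; next y=-1/5·0.518943+1/4·(-1.198636)≈-0.403448

0 4 13.000 0.000
1 4 1.438 3.250
2 4 16.757 -0.291
3 4 1.686 4.247
4 -2 1.733 -0.428
5 -2 -1.199 0.519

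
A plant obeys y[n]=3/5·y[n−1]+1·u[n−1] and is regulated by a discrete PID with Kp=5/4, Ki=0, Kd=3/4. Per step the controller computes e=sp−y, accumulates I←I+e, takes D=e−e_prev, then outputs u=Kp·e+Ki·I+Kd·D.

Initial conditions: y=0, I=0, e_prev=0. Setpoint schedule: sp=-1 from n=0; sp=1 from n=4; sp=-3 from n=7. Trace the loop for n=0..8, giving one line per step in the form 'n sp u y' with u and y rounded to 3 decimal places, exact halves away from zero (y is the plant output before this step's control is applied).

(exact arithmetic carried between steps; '≈' marks a value shown rounded to 6 d.p. or computed from one; I and e_prev carry over from the previous line; the table rounds u and y to 3 d.p., halves away from zero)
n=0: y=0, sp=-1, e=sp−y=-1; I=-1, D=e−e_prev=-1; u=5/4·(-1)+0·(-1)+3/4·(-1)=-2; next y=3/5·0+1·(-2)=-2
n=1: y=-2, sp=-1, e=sp−y=1; I=0, D=e−e_prev=2; u=5/4·1+0·0+3/4·2=2.75; next y=3/5·(-2)+1·2.75=1.55
n=2: y=1.55, sp=-1, e=sp−y=-2.55; I=-2.55, D=e−e_prev=-3.55; u=5/4·(-2.55)+0·(-2.55)+3/4·(-3.55)=-5.85; next y=3/5·1.55+1·(-5.85)=-4.92
n=3: y=-4.92, sp=-1, e=sp−y=3.92; I=1.37, D=e−e_prev=6.47; u=5/4·3.92+0·1.37+3/4·6.47=9.7525; next y=3/5·(-4.92)+1·9.7525=6.8005
n=4: y=6.8005, sp=1, e=sp−y=-5.8005; I=-4.4305, D=e−e_prev=-9.7205; u=5/4·(-5.8005)+0·(-4.4305)+3/4·(-9.7205)=-14.541; next y=3/5·6.8005+1·(-14.541)=-10.4607
n=5: y=-10.4607, sp=1, e=sp−y=11.4607; I=7.0302, D=e−e_prev=17.2612; u=5/4·11.4607+0·7.0302+3/4·17.2612=27.271775; next y=3/5·(-10.4607)+1·27.271775=20.995355
n=6: y=20.995355, sp=1, e=sp−y=-19.995355; I=-12.965155, D=e−e_prev=-31.456055; u=5/4·(-19.995355)+0·(-12.965155)+3/4·(-31.456055)=-48.586235; next y=3/5·20.995355+1·(-48.586235)=-35.989022
n=7: y=-35.989022, sp=-3, e=sp−y=32.989022; I=20.023867, D=e−e_prev=52.984377; u=5/4·32.989022+0·20.023867+3/4·52.984377≈80.974560; next y=3/5·(-35.989022)+1·80.974560≈59.381147
n=8: y≈59.381147, sp=-3, e=sp−y≈-62.381147; I≈-42.357280, D=e−e_prev≈-95.370169; u=5/4·(-62.381147)+0·(-42.357280)+3/4·(-95.370169)≈-149.504061; next y=3/5·59.381147+1·(-149.504061)≈-113.875372

0 -1 -2.000 0.000
1 -1 2.750 -2.000
2 -1 -5.850 1.550
3 -1 9.753 -4.920
4 1 -14.541 6.801
5 1 27.272 -10.461
6 1 -48.586 20.995
7 -3 80.975 -35.989
8 -3 -149.504 59.381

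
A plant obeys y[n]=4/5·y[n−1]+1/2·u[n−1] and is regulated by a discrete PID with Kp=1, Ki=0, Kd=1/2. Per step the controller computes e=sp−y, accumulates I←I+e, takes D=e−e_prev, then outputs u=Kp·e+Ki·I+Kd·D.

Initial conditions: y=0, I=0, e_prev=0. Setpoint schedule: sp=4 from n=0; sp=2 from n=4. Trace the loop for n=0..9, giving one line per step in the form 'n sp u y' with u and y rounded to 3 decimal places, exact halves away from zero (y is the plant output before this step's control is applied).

(exact arithmetic carried between steps; '≈' marks a value shown rounded to 6 d.p. or computed from one; I and e_prev carry over from the previous line; the table rounds u and y to 3 d.p., halves away from zero)
n=0: y=0, sp=4, e=sp−y=4; I=4, D=e−e_prev=4; u=1·4+0·4+1/2·4=6; next y=4/5·0+1/2·6=3
n=1: y=3, sp=4, e=sp−y=1; I=5, D=e−e_prev=-3; u=1·1+0·5+1/2·(-3)=-0.5; next y=4/5·3+1/2·(-0.5)=2.15
n=2: y=2.15, sp=4, e=sp−y=1.85; I=6.85, D=e−e_prev=0.85; u=1·1.85+0·6.85+1/2·0.85=2.275; next y=4/5·2.15+1/2·2.275=2.8575
n=3: y=2.8575, sp=4, e=sp−y=1.1425; I=7.9925, D=e−e_prev=-0.7075; u=1·1.1425+0·7.9925+1/2·(-0.7075)=0.78875; next y=4/5·2.8575+1/2·0.78875=2.680375
n=4: y=2.680375, sp=2, e=sp−y=-0.680375; I=7.312125, D=e−e_prev=-1.822875; u=1·(-0.680375)+0·7.312125+1/2·(-1.822875)≈-1.591813; next y=4/5·2.680375+1/2·(-1.591813)≈1.348394
n=5: y≈1.348394, sp=2, e=sp−y≈0.651606; I≈7.963731, D=e−e_prev≈1.331981; u=1·0.651606+0·7.963731+1/2·1.331981≈1.317597; next y=4/5·1.348394+1/2·1.317597≈1.737513
n=6: y≈1.737513, sp=2, e=sp−y≈0.262487; I≈8.226218, D=e−e_prev≈-0.389120; u=1·0.262487+0·8.226218+1/2·(-0.389120)≈0.067927; next y=4/5·1.737513+1/2·0.067927≈1.423974
n=7: y≈1.423974, sp=2, e=sp−y≈0.576026; I≈8.802244, D=e−e_prev≈0.313539; u=1·0.576026+0·8.802244+1/2·0.313539≈0.732796; next y=4/5·1.423974+1/2·0.732796≈1.505577
n=8: y≈1.505577, sp=2, e=sp−y≈0.494423; I≈9.296667, D=e−e_prev≈-0.081603; u=1·0.494423+0·9.296667+1/2·(-0.081603)≈0.453621; next y=4/5·1.505577+1/2·0.453621≈1.431272
n=9: y≈1.431272, sp=2, e=sp−y≈0.568728; I≈9.865394, D=e−e_prev≈0.074305; u=1·0.568728+0·9.865394+1/2·0.074305≈0.605880; next y=4/5·1.431272+1/2·0.605880≈1.447958

0 4 6.000 0.000
1 4 -0.500 3.000
2 4 2.275 2.150
3 4 0.789 2.858
4 2 -1.592 2.680
5 2 1.318 1.348
6 2 0.068 1.738
7 2 0.733 1.424
8 2 0.454 1.506
9 2 0.606 1.431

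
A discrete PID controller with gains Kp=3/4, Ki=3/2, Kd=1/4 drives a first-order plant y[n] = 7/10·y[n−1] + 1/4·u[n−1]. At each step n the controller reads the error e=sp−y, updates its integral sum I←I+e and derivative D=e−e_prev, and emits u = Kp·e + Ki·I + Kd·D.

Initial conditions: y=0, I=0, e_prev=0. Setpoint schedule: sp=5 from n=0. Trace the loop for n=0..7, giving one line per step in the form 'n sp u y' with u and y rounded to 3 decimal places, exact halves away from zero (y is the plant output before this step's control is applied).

0 5 12.500 0.000
1 5 10.938 3.125
2 5 10.039 4.922
3 5 8.022 5.955
4 5 6.300 6.174
5 5 5.287 5.897
6 5 4.990 5.450
7 5 5.172 5.062

(exact arithmetic carried between steps; '≈' marks a value shown rounded to 6 d.p. or computed from one; I and e_prev carry over from the previous line; the table rounds u and y to 3 d.p., halves away from zero)
n=0: y=0, sp=5, e=sp−y=5; I=5, D=e−e_prev=5; u=3/4·5+3/2·5+1/4·5=12.5; next y=7/10·0+1/4·12.5=3.125
n=1: y=3.125, sp=5, e=sp−y=1.875; I=6.875, D=e−e_prev=-3.125; u=3/4·1.875+3/2·6.875+1/4·(-3.125)=10.9375; next y=7/10·3.125+1/4·10.9375=4.921875
n=2: y=4.921875, sp=5, e=sp−y=0.078125; I=6.953125, D=e−e_prev=-1.796875; u=3/4·0.078125+3/2·6.953125+1/4·(-1.796875)≈10.039063; next y=7/10·4.921875+1/4·10.039063≈5.955078
n=3: y≈5.955078, sp=5, e=sp−y≈-0.955078; I≈5.998047, D=e−e_prev≈-1.033203; u=3/4·(-0.955078)+3/2·5.998047+1/4·(-1.033203)≈8.022461; next y=7/10·5.955078+1/4·8.022461≈6.174170
n=4: y≈6.174170, sp=5, e=sp−y≈-1.174170; I≈4.823877, D=e−e_prev≈-0.219092; u=3/4·(-1.174170)+3/2·4.823877+1/4·(-0.219092)≈6.300415; next y=7/10·6.174170+1/4·6.300415≈5.897023
n=5: y≈5.897023, sp=5, e=sp−y≈-0.897023; I≈3.926854, D=e−e_prev≈0.277147; u=3/4·(-0.897023)+3/2·3.926854+1/4·0.277147≈5.286801; next y=7/10·5.897023+1/4·5.286801≈5.449616
n=6: y≈5.449616, sp=5, e=sp−y≈-0.449616; I≈3.477238, D=e−e_prev≈0.447407; u=3/4·(-0.449616)+3/2·3.477238+1/4·0.447407≈4.990497; next y=7/10·5.449616+1/4·4.990497≈5.062355
n=7: y≈5.062355, sp=5, e=sp−y≈-0.062355; I≈3.414883, D=e−e_prev≈0.387261; u=3/4·(-0.062355)+3/2·3.414883+1/4·0.387261≈5.172372; next y=7/10·5.062355+1/4·5.172372≈4.836742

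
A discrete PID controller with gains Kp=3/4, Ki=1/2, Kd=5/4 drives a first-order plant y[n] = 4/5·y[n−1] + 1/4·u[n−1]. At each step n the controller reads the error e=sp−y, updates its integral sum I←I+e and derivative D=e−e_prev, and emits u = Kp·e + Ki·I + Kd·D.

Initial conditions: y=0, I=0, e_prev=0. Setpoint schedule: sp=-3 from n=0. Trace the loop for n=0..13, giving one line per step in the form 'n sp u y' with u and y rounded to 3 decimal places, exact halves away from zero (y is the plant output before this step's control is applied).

(exact arithmetic carried between steps; '≈' marks a value shown rounded to 6 d.p. or computed from one; I and e_prev carry over from the previous line; the table rounds u and y to 3 d.p., halves away from zero)
n=0: y=0, sp=-3, e=sp−y=-3; I=-3, D=e−e_prev=-3; u=3/4·(-3)+1/2·(-3)+5/4·(-3)=-7.5; next y=4/5·0+1/4·(-7.5)=-1.875
n=1: y=-1.875, sp=-3, e=sp−y=-1.125; I=-4.125, D=e−e_prev=1.875; u=3/4·(-1.125)+1/2·(-4.125)+5/4·1.875=-0.5625; next y=4/5·(-1.875)+1/4·(-0.5625)=-1.640625
n=2: y=-1.640625, sp=-3, e=sp−y=-1.359375; I=-5.484375, D=e−e_prev=-0.234375; u=3/4·(-1.359375)+1/2·(-5.484375)+5/4·(-0.234375)≈-4.054688; next y=4/5·(-1.640625)+1/4·(-4.054688)≈-2.326172
n=3: y≈-2.326172, sp=-3, e=sp−y≈-0.673828; I≈-6.158203, D=e−e_prev≈0.685547; u=3/4·(-0.673828)+1/2·(-6.158203)+5/4·0.685547≈-2.727539; next y=4/5·(-2.326172)+1/4·(-2.727539)≈-2.542822
n=4: y≈-2.542822, sp=-3, e=sp−y≈-0.457178; I≈-6.615381, D=e−e_prev≈0.216650; u=3/4·(-0.457178)+1/2·(-6.615381)+5/4·0.216650≈-3.379761; next y=4/5·(-2.542822)+1/4·(-3.379761)≈-2.879198
n=5: y≈-2.879198, sp=-3, e=sp−y≈-0.120802; I≈-6.736183, D=e−e_prev≈0.336376; u=3/4·(-0.120802)+1/2·(-6.736183)+5/4·0.336376≈-3.038223; next y=4/5·(-2.879198)+1/4·(-3.038223)≈-3.062914
n=6: y≈-3.062914, sp=-3, e=sp−y≈0.062914; I≈-6.673269, D=e−e_prev≈0.183716; u=3/4·0.062914+1/2·(-6.673269)+5/4·0.183716≈-3.059803; next y=4/5·(-3.062914)+1/4·(-3.059803)≈-3.215282
n=7: y≈-3.215282, sp=-3, e=sp−y≈0.215282; I≈-6.457986, D=e−e_prev≈0.152368; u=3/4·0.215282+1/2·(-6.457986)+5/4·0.152368≈-2.877072; next y=4/5·(-3.215282)+1/4·(-2.877072)≈-3.291494
n=8: y≈-3.291494, sp=-3, e=sp−y≈0.291494; I≈-6.166493, D=e−e_prev≈0.076211; u=3/4·0.291494+1/2·(-6.166493)+5/4·0.076211≈-2.769362; next y=4/5·(-3.291494)+1/4·(-2.769362)≈-3.325535
n=9: y≈-3.325535, sp=-3, e=sp−y≈0.325535; I≈-5.840957, D=e−e_prev≈0.034042; u=3/4·0.325535+1/2·(-5.840957)+5/4·0.034042≈-2.633775; next y=4/5·(-3.325535)+1/4·(-2.633775)≈-3.318872
n=10: y≈-3.318872, sp=-3, e=sp−y≈0.318872; I≈-5.522085, D=e−e_prev≈-0.006663; u=3/4·0.318872+1/2·(-5.522085)+5/4·(-0.006663)≈-2.530218; next y=4/5·(-3.318872)+1/4·(-2.530218)≈-3.287652
n=11: y≈-3.287652, sp=-3, e=sp−y≈0.287652; I≈-5.234433, D=e−e_prev≈-0.031220; u=3/4·0.287652+1/2·(-5.234433)+5/4·(-0.031220)≈-2.440503; next y=4/5·(-3.287652)+1/4·(-2.440503)≈-3.240247
n=12: y≈-3.240247, sp=-3, e=sp−y≈0.240247; I≈-4.994186, D=e−e_prev≈-0.047405; u=3/4·0.240247+1/2·(-4.994186)+5/4·(-0.047405)≈-2.376163; next y=4/5·(-3.240247)+1/4·(-2.376163)≈-3.186239
n=13: y≈-3.186239, sp=-3, e=sp−y≈0.186239; I≈-4.807947, D=e−e_prev≈-0.054009; u=3/4·0.186239+1/2·(-4.807947)+5/4·(-0.054009)≈-2.331805; next y=4/5·(-3.186239)+1/4·(-2.331805)≈-3.131942

0 -3 -7.500 0.000
1 -3 -0.563 -1.875
2 -3 -4.055 -1.641
3 -3 -2.728 -2.326
4 -3 -3.380 -2.543
5 -3 -3.038 -2.879
6 -3 -3.060 -3.063
7 -3 -2.877 -3.215
8 -3 -2.769 -3.291
9 -3 -2.634 -3.326
10 -3 -2.530 -3.319
11 -3 -2.441 -3.288
12 -3 -2.376 -3.240
13 -3 -2.332 -3.186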